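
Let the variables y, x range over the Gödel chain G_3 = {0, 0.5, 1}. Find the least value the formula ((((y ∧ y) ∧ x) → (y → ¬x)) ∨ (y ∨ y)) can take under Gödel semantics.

The minimum is attained at y = 0.5, x = 0.5:
  (y ∧ y) = min(0.5, 0.5) = 0.5
  ((y ∧ y) ∧ x) = min(0.5, 0.5) = 0.5
  ¬x: Gödel ¬ of 0.5 = 0 (operand ≠ 0)
  (y → ¬x): 0.5 > 0, so result = 0
  (((y ∧ y) ∧ x) → (y → ¬x)): 0.5 > 0, so result = 0
  (y ∨ y) = max(0.5, 0.5) = 0.5
  ((((y ∧ y) ∧ x) → (y → ¬x)) ∨ (y ∨ y)) = max(0, 0.5) = 0.5
Checking all 9 assignments confirms none give a value below 0.50.

0.50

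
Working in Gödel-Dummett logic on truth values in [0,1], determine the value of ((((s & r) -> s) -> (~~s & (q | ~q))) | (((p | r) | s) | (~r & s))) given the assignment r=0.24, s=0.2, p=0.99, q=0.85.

(s & r) = min(0.2, 0.24) = 0.2
((s & r) -> s): 0.2 ≤ 0.2, so result = 1
~s: Gödel ¬ of 0.2 = 0 (operand ≠ 0)
~~s: Gödel ¬ of 0 = 1 (operand is 0)
~q: Gödel ¬ of 0.85 = 0 (operand ≠ 0)
(q | ~q) = max(0.85, 0) = 0.85
(~~s & (q | ~q)) = min(1, 0.85) = 0.85
(((s & r) -> s) -> (~~s & (q | ~q))): 1 > 0.85, so result = 0.85
(p | r) = max(0.99, 0.24) = 0.99
((p | r) | s) = max(0.99, 0.2) = 0.99
~r: Gödel ¬ of 0.24 = 0 (operand ≠ 0)
(~r & s) = min(0, 0.2) = 0
(((p | r) | s) | (~r & s)) = max(0.99, 0) = 0.99
((((s & r) -> s) -> (~~s & (q | ~q))) | (((p | r) | s) | (~r & s))) = max(0.85, 0.99) = 0.99

0.99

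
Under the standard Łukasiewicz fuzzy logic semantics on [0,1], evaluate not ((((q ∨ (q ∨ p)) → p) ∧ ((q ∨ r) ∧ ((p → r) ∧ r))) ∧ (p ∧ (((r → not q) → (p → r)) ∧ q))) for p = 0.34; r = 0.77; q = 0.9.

(q ∨ p) = max(0.9, 0.34) = 0.9
(q ∨ (q ∨ p)) = max(0.9, 0.9) = 0.9
((q ∨ (q ∨ p)) → p): min(1, 1 − 0.9 + 0.34) = 0.44
(q ∨ r) = max(0.9, 0.77) = 0.9
(p → r): min(1, 1 − 0.34 + 0.77) = 1
((p → r) ∧ r) = min(1, 0.77) = 0.77
((q ∨ r) ∧ ((p → r) ∧ r)) = min(0.9, 0.77) = 0.77
(((q ∨ (q ∨ p)) → p) ∧ ((q ∨ r) ∧ ((p → r) ∧ r))) = min(0.44, 0.77) = 0.44
not q: Łukasiewicz ¬ gives 1 − 0.9 = 0.1
(r → not q): min(1, 1 − 0.77 + 0.1) = 0.33
(p → r): min(1, 1 − 0.34 + 0.77) = 1
((r → not q) → (p → r)): min(1, 1 − 0.33 + 1) = 1
(((r → not q) → (p → r)) ∧ q) = min(1, 0.9) = 0.9
(p ∧ (((r → not q) → (p → r)) ∧ q)) = min(0.34, 0.9) = 0.34
((((q ∨ (q ∨ p)) → p) ∧ ((q ∨ r) ∧ ((p → r) ∧ r))) ∧ (p ∧ (((r → not q) → (p → r)) ∧ q))) = min(0.44, 0.34) = 0.34
not ((((q ∨ (q ∨ p)) → p) ∧ ((q ∨ r) ∧ ((p → r) ∧ r))) ∧ (p ∧ (((r → not q) → (p → r)) ∧ q))): Łukasiewicz ¬ gives 1 − 0.34 = 0.66

0.66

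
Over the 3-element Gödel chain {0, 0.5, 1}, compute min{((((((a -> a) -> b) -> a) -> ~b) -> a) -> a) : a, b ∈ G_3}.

0.50

The minimum is attained at a = 0.5, b = 0.5:
  (a -> a): 0.5 ≤ 0.5, so result = 1
  ((a -> a) -> b): 1 > 0.5, so result = 0.5
  (((a -> a) -> b) -> a): 0.5 ≤ 0.5, so result = 1
  ~b: Gödel ¬ of 0.5 = 0 (operand ≠ 0)
  ((((a -> a) -> b) -> a) -> ~b): 1 > 0, so result = 0
  (((((a -> a) -> b) -> a) -> ~b) -> a): 0 ≤ 0.5, so result = 1
  ((((((a -> a) -> b) -> a) -> ~b) -> a) -> a): 1 > 0.5, so result = 0.5
Checking all 9 assignments confirms none give a value below 0.50.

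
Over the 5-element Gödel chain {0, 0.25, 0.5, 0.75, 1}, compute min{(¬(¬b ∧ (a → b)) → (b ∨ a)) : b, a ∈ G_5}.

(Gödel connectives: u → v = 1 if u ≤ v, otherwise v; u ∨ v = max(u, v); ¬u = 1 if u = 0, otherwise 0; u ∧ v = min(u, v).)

0.25

The minimum is attained at b = 0, a = 0.25:
  ¬b: Gödel ¬ of 0 = 1 (operand is 0)
  (a → b): 0.25 > 0, so result = 0
  (¬b ∧ (a → b)) = min(1, 0) = 0
  ¬(¬b ∧ (a → b)): Gödel ¬ of 0 = 1 (operand is 0)
  (b ∨ a) = max(0, 0.25) = 0.25
  (¬(¬b ∧ (a → b)) → (b ∨ a)): 1 > 0.25, so result = 0.25
Checking all 25 assignments confirms none give a value below 0.25.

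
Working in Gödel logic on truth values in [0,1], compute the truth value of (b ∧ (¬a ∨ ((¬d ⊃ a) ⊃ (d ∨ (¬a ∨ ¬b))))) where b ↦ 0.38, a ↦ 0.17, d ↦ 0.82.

¬a: Gödel ¬ of 0.17 = 0 (operand ≠ 0)
¬d: Gödel ¬ of 0.82 = 0 (operand ≠ 0)
(¬d ⊃ a): 0 ≤ 0.17, so result = 1
¬a: Gödel ¬ of 0.17 = 0 (operand ≠ 0)
¬b: Gödel ¬ of 0.38 = 0 (operand ≠ 0)
(¬a ∨ ¬b) = max(0, 0) = 0
(d ∨ (¬a ∨ ¬b)) = max(0.82, 0) = 0.82
((¬d ⊃ a) ⊃ (d ∨ (¬a ∨ ¬b))): 1 > 0.82, so result = 0.82
(¬a ∨ ((¬d ⊃ a) ⊃ (d ∨ (¬a ∨ ¬b)))) = max(0, 0.82) = 0.82
(b ∧ (¬a ∨ ((¬d ⊃ a) ⊃ (d ∨ (¬a ∨ ¬b))))) = min(0.38, 0.82) = 0.38

0.38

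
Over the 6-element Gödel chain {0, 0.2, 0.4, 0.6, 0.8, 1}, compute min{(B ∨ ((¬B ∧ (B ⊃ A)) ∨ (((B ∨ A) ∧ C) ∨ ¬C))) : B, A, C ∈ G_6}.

0.20

The minimum is attained at B = 0.2, A = 0, C = 0.2:
  ¬B: Gödel ¬ of 0.2 = 0 (operand ≠ 0)
  (B ⊃ A): 0.2 > 0, so result = 0
  (¬B ∧ (B ⊃ A)) = min(0, 0) = 0
  (B ∨ A) = max(0.2, 0) = 0.2
  ((B ∨ A) ∧ C) = min(0.2, 0.2) = 0.2
  ¬C: Gödel ¬ of 0.2 = 0 (operand ≠ 0)
  (((B ∨ A) ∧ C) ∨ ¬C) = max(0.2, 0) = 0.2
  ((¬B ∧ (B ⊃ A)) ∨ (((B ∨ A) ∧ C) ∨ ¬C)) = max(0, 0.2) = 0.2
  (B ∨ ((¬B ∧ (B ⊃ A)) ∨ (((B ∨ A) ∧ C) ∨ ¬C))) = max(0.2, 0.2) = 0.2
Checking all 216 assignments confirms none give a value below 0.20.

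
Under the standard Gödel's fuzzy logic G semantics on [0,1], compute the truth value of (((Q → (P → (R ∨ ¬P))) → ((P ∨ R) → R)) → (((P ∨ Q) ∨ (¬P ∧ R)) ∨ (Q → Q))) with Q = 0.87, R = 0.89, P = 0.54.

¬P: Gödel ¬ of 0.54 = 0 (operand ≠ 0)
(R ∨ ¬P) = max(0.89, 0) = 0.89
(P → (R ∨ ¬P)): 0.54 ≤ 0.89, so result = 1
(Q → (P → (R ∨ ¬P))): 0.87 ≤ 1, so result = 1
(P ∨ R) = max(0.54, 0.89) = 0.89
((P ∨ R) → R): 0.89 ≤ 0.89, so result = 1
((Q → (P → (R ∨ ¬P))) → ((P ∨ R) → R)): 1 ≤ 1, so result = 1
(P ∨ Q) = max(0.54, 0.87) = 0.87
¬P: Gödel ¬ of 0.54 = 0 (operand ≠ 0)
(¬P ∧ R) = min(0, 0.89) = 0
((P ∨ Q) ∨ (¬P ∧ R)) = max(0.87, 0) = 0.87
(Q → Q): 0.87 ≤ 0.87, so result = 1
(((P ∨ Q) ∨ (¬P ∧ R)) ∨ (Q → Q)) = max(0.87, 1) = 1
(((Q → (P → (R ∨ ¬P))) → ((P ∨ R) → R)) → (((P ∨ Q) ∨ (¬P ∧ R)) ∨ (Q → Q))): 1 ≤ 1, so result = 1

1.00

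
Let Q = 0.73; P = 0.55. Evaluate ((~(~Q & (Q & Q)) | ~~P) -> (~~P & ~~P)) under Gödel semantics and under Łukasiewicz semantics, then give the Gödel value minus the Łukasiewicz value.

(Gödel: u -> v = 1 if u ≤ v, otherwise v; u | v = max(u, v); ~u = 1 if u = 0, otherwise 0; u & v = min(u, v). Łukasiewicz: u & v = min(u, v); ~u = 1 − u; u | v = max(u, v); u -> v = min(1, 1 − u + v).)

0.18

Gödel evaluation:
  ~Q: Gödel ¬ of 0.73 = 0 (operand ≠ 0)
  (Q & Q) = min(0.73, 0.73) = 0.73
  (~Q & (Q & Q)) = min(0, 0.73) = 0
  ~(~Q & (Q & Q)): Gödel ¬ of 0 = 1 (operand is 0)
  ~P: Gödel ¬ of 0.55 = 0 (operand ≠ 0)
  ~~P: Gödel ¬ of 0 = 1 (operand is 0)
  (~(~Q & (Q & Q)) | ~~P) = max(1, 1) = 1
  ~P: Gödel ¬ of 0.55 = 0 (operand ≠ 0)
  ~~P: Gödel ¬ of 0 = 1 (operand is 0)
  ~P: Gödel ¬ of 0.55 = 0 (operand ≠ 0)
  ~~P: Gödel ¬ of 0 = 1 (operand is 0)
  (~~P & ~~P) = min(1, 1) = 1
  ((~(~Q & (Q & Q)) | ~~P) -> (~~P & ~~P)): 1 ≤ 1, so result = 1
  Gödel value = 1
Łukasiewicz evaluation:
  ~Q: Łukasiewicz ¬ gives 1 − 0.73 = 0.27
  (Q & Q) = min(0.73, 0.73) = 0.73
  (~Q & (Q & Q)) = min(0.27, 0.73) = 0.27
  ~(~Q & (Q & Q)): Łukasiewicz ¬ gives 1 − 0.27 = 0.73
  ~P: Łukasiewicz ¬ gives 1 − 0.55 = 0.45
  ~~P: Łukasiewicz ¬ gives 1 − 0.45 = 0.55
  (~(~Q & (Q & Q)) | ~~P) = max(0.73, 0.55) = 0.73
  ~P: Łukasiewicz ¬ gives 1 − 0.55 = 0.45
  ~~P: Łukasiewicz ¬ gives 1 − 0.45 = 0.55
  ~P: Łukasiewicz ¬ gives 1 − 0.55 = 0.45
  ~~P: Łukasiewicz ¬ gives 1 − 0.45 = 0.55
  (~~P & ~~P) = min(0.55, 0.55) = 0.55
  ((~(~Q & (Q & Q)) | ~~P) -> (~~P & ~~P)): min(1, 1 − 0.73 + 0.55) = 0.82
  Łukasiewicz value = 0.82
Difference: 1 − 0.82 = 0.18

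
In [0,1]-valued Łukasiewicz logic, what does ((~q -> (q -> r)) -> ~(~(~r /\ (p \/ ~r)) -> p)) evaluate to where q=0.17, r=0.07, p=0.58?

0.00

~q: Łukasiewicz ¬ gives 1 − 0.17 = 0.83
(q -> r): min(1, 1 − 0.17 + 0.07) = 0.9
(~q -> (q -> r)): min(1, 1 − 0.83 + 0.9) = 1
~r: Łukasiewicz ¬ gives 1 − 0.07 = 0.93
~r: Łukasiewicz ¬ gives 1 − 0.07 = 0.93
(p \/ ~r) = max(0.58, 0.93) = 0.93
(~r /\ (p \/ ~r)) = min(0.93, 0.93) = 0.93
~(~r /\ (p \/ ~r)): Łukasiewicz ¬ gives 1 − 0.93 = 0.07
(~(~r /\ (p \/ ~r)) -> p): min(1, 1 − 0.07 + 0.58) = 1
~(~(~r /\ (p \/ ~r)) -> p): Łukasiewicz ¬ gives 1 − 1 = 0
((~q -> (q -> r)) -> ~(~(~r /\ (p \/ ~r)) -> p)): min(1, 1 − 1 + 0) = 0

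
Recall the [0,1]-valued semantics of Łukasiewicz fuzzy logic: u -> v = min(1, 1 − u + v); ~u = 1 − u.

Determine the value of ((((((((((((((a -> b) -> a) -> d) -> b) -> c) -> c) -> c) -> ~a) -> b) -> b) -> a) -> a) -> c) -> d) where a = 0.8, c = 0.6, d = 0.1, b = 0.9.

(a -> b): min(1, 1 − 0.8 + 0.9) = 1
((a -> b) -> a): min(1, 1 − 1 + 0.8) = 0.8
(((a -> b) -> a) -> d): min(1, 1 − 0.8 + 0.1) = 0.3
((((a -> b) -> a) -> d) -> b): min(1, 1 − 0.3 + 0.9) = 1
(((((a -> b) -> a) -> d) -> b) -> c): min(1, 1 − 1 + 0.6) = 0.6
((((((a -> b) -> a) -> d) -> b) -> c) -> c): min(1, 1 − 0.6 + 0.6) = 1
(((((((a -> b) -> a) -> d) -> b) -> c) -> c) -> c): min(1, 1 − 1 + 0.6) = 0.6
~a: Łukasiewicz ¬ gives 1 − 0.8 = 0.2
((((((((a -> b) -> a) -> d) -> b) -> c) -> c) -> c) -> ~a): min(1, 1 − 0.6 + 0.2) = 0.6
(((((((((a -> b) -> a) -> d) -> b) -> c) -> c) -> c) -> ~a) -> b): min(1, 1 − 0.6 + 0.9) = 1
((((((((((a -> b) -> a) -> d) -> b) -> c) -> c) -> c) -> ~a) -> b) -> b): min(1, 1 − 1 + 0.9) = 0.9
(((((((((((a -> b) -> a) -> d) -> b) -> c) -> c) -> c) -> ~a) -> b) -> b) -> a): min(1, 1 − 0.9 + 0.8) = 0.9
((((((((((((a -> b) -> a) -> d) -> b) -> c) -> c) -> c) -> ~a) -> b) -> b) -> a) -> a): min(1, 1 − 0.9 + 0.8) = 0.9
(((((((((((((a -> b) -> a) -> d) -> b) -> c) -> c) -> c) -> ~a) -> b) -> b) -> a) -> a) -> c): min(1, 1 − 0.9 + 0.6) = 0.7
((((((((((((((a -> b) -> a) -> d) -> b) -> c) -> c) -> c) -> ~a) -> b) -> b) -> a) -> a) -> c) -> d): min(1, 1 − 0.7 + 0.1) = 0.4

0.40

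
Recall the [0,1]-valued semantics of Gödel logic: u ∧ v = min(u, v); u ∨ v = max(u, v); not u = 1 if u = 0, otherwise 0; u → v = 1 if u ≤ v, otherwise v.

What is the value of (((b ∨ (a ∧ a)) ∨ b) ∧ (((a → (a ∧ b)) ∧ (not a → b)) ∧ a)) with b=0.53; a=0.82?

(a ∧ a) = min(0.82, 0.82) = 0.82
(b ∨ (a ∧ a)) = max(0.53, 0.82) = 0.82
((b ∨ (a ∧ a)) ∨ b) = max(0.82, 0.53) = 0.82
(a ∧ b) = min(0.82, 0.53) = 0.53
(a → (a ∧ b)): 0.82 > 0.53, so result = 0.53
not a: Gödel ¬ of 0.82 = 0 (operand ≠ 0)
(not a → b): 0 ≤ 0.53, so result = 1
((a → (a ∧ b)) ∧ (not a → b)) = min(0.53, 1) = 0.53
(((a → (a ∧ b)) ∧ (not a → b)) ∧ a) = min(0.53, 0.82) = 0.53
(((b ∨ (a ∧ a)) ∨ b) ∧ (((a → (a ∧ b)) ∧ (not a → b)) ∧ a)) = min(0.82, 0.53) = 0.53

0.53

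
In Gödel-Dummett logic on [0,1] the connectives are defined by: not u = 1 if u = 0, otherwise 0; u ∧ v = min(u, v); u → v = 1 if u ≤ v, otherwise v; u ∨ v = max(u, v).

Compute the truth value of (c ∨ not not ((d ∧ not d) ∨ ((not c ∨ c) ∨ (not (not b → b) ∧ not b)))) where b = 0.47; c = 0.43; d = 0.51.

not d: Gödel ¬ of 0.51 = 0 (operand ≠ 0)
(d ∧ not d) = min(0.51, 0) = 0
not c: Gödel ¬ of 0.43 = 0 (operand ≠ 0)
(not c ∨ c) = max(0, 0.43) = 0.43
not b: Gödel ¬ of 0.47 = 0 (operand ≠ 0)
(not b → b): 0 ≤ 0.47, so result = 1
not (not b → b): Gödel ¬ of 1 = 0 (operand ≠ 0)
not b: Gödel ¬ of 0.47 = 0 (operand ≠ 0)
(not (not b → b) ∧ not b) = min(0, 0) = 0
((not c ∨ c) ∨ (not (not b → b) ∧ not b)) = max(0.43, 0) = 0.43
((d ∧ not d) ∨ ((not c ∨ c) ∨ (not (not b → b) ∧ not b))) = max(0, 0.43) = 0.43
not ((d ∧ not d) ∨ ((not c ∨ c) ∨ (not (not b → b) ∧ not b))): Gödel ¬ of 0.43 = 0 (operand ≠ 0)
not not ((d ∧ not d) ∨ ((not c ∨ c) ∨ (not (not b → b) ∧ not b))): Gödel ¬ of 0 = 1 (operand is 0)
(c ∨ not not ((d ∧ not d) ∨ ((not c ∨ c) ∨ (not (not b → b) ∧ not b)))) = max(0.43, 1) = 1

1.00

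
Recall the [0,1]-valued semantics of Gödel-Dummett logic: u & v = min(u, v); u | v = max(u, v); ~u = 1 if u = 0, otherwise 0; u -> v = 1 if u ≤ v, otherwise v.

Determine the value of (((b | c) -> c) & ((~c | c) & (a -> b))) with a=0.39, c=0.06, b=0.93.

(b | c) = max(0.93, 0.06) = 0.93
((b | c) -> c): 0.93 > 0.06, so result = 0.06
~c: Gödel ¬ of 0.06 = 0 (operand ≠ 0)
(~c | c) = max(0, 0.06) = 0.06
(a -> b): 0.39 ≤ 0.93, so result = 1
((~c | c) & (a -> b)) = min(0.06, 1) = 0.06
(((b | c) -> c) & ((~c | c) & (a -> b))) = min(0.06, 0.06) = 0.06

0.06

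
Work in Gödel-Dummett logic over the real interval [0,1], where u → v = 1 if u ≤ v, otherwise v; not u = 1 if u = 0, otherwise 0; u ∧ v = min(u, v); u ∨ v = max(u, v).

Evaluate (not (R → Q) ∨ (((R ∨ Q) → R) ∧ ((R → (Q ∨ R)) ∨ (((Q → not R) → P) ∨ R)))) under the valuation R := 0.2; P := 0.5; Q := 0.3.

0.20

(R → Q): 0.2 ≤ 0.3, so result = 1
not (R → Q): Gödel ¬ of 1 = 0 (operand ≠ 0)
(R ∨ Q) = max(0.2, 0.3) = 0.3
((R ∨ Q) → R): 0.3 > 0.2, so result = 0.2
(Q ∨ R) = max(0.3, 0.2) = 0.3
(R → (Q ∨ R)): 0.2 ≤ 0.3, so result = 1
not R: Gödel ¬ of 0.2 = 0 (operand ≠ 0)
(Q → not R): 0.3 > 0, so result = 0
((Q → not R) → P): 0 ≤ 0.5, so result = 1
(((Q → not R) → P) ∨ R) = max(1, 0.2) = 1
((R → (Q ∨ R)) ∨ (((Q → not R) → P) ∨ R)) = max(1, 1) = 1
(((R ∨ Q) → R) ∧ ((R → (Q ∨ R)) ∨ (((Q → not R) → P) ∨ R))) = min(0.2, 1) = 0.2
(not (R → Q) ∨ (((R ∨ Q) → R) ∧ ((R → (Q ∨ R)) ∨ (((Q → not R) → P) ∨ R)))) = max(0, 0.2) = 0.2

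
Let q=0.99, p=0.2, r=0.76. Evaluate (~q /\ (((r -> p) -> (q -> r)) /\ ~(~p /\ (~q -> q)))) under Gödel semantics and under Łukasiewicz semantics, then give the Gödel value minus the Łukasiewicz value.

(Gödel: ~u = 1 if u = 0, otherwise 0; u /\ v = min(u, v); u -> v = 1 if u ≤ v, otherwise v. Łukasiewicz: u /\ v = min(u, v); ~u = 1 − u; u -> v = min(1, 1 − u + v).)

-0.01

Gödel evaluation:
  ~q: Gödel ¬ of 0.99 = 0 (operand ≠ 0)
  (r -> p): 0.76 > 0.2, so result = 0.2
  (q -> r): 0.99 > 0.76, so result = 0.76
  ((r -> p) -> (q -> r)): 0.2 ≤ 0.76, so result = 1
  ~p: Gödel ¬ of 0.2 = 0 (operand ≠ 0)
  ~q: Gödel ¬ of 0.99 = 0 (operand ≠ 0)
  (~q -> q): 0 ≤ 0.99, so result = 1
  (~p /\ (~q -> q)) = min(0, 1) = 0
  ~(~p /\ (~q -> q)): Gödel ¬ of 0 = 1 (operand is 0)
  (((r -> p) -> (q -> r)) /\ ~(~p /\ (~q -> q))) = min(1, 1) = 1
  (~q /\ (((r -> p) -> (q -> r)) /\ ~(~p /\ (~q -> q)))) = min(0, 1) = 0
  Gödel value = 0
Łukasiewicz evaluation:
  ~q: Łukasiewicz ¬ gives 1 − 0.99 = 0.01
  (r -> p): min(1, 1 − 0.76 + 0.2) = 0.44
  (q -> r): min(1, 1 − 0.99 + 0.76) = 0.77
  ((r -> p) -> (q -> r)): min(1, 1 − 0.44 + 0.77) = 1
  ~p: Łukasiewicz ¬ gives 1 − 0.2 = 0.8
  ~q: Łukasiewicz ¬ gives 1 − 0.99 = 0.01
  (~q -> q): min(1, 1 − 0.01 + 0.99) = 1
  (~p /\ (~q -> q)) = min(0.8, 1) = 0.8
  ~(~p /\ (~q -> q)): Łukasiewicz ¬ gives 1 − 0.8 = 0.2
  (((r -> p) -> (q -> r)) /\ ~(~p /\ (~q -> q))) = min(1, 0.2) = 0.2
  (~q /\ (((r -> p) -> (q -> r)) /\ ~(~p /\ (~q -> q)))) = min(0.01, 0.2) = 0.01
  Łukasiewicz value = 0.01
Difference: 0 − 0.01 = -0.01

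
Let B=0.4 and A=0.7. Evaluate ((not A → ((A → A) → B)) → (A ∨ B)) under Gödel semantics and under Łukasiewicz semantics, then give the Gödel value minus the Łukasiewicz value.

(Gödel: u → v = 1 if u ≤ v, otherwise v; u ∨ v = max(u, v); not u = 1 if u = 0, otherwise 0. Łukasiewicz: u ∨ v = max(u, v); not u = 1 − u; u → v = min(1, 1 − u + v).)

Gödel evaluation:
  not A: Gödel ¬ of 0.7 = 0 (operand ≠ 0)
  (A → A): 0.7 ≤ 0.7, so result = 1
  ((A → A) → B): 1 > 0.4, so result = 0.4
  (not A → ((A → A) → B)): 0 ≤ 0.4, so result = 1
  (A ∨ B) = max(0.7, 0.4) = 0.7
  ((not A → ((A → A) → B)) → (A ∨ B)): 1 > 0.7, so result = 0.7
  Gödel value = 0.7
Łukasiewicz evaluation:
  not A: Łukasiewicz ¬ gives 1 − 0.7 = 0.3
  (A → A): min(1, 1 − 0.7 + 0.7) = 1
  ((A → A) → B): min(1, 1 − 1 + 0.4) = 0.4
  (not A → ((A → A) → B)): min(1, 1 − 0.3 + 0.4) = 1
  (A ∨ B) = max(0.7, 0.4) = 0.7
  ((not A → ((A → A) → B)) → (A ∨ B)): min(1, 1 − 1 + 0.7) = 0.7
  Łukasiewicz value = 0.7
Difference: 0.7 − 0.7 = 0.00

0.00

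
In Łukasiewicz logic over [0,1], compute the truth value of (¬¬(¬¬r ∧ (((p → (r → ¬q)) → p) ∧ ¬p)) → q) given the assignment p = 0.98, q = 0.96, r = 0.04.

¬r: Łukasiewicz ¬ gives 1 − 0.04 = 0.96
¬¬r: Łukasiewicz ¬ gives 1 − 0.96 = 0.04
¬q: Łukasiewicz ¬ gives 1 − 0.96 = 0.04
(r → ¬q): min(1, 1 − 0.04 + 0.04) = 1
(p → (r → ¬q)): min(1, 1 − 0.98 + 1) = 1
((p → (r → ¬q)) → p): min(1, 1 − 1 + 0.98) = 0.98
¬p: Łukasiewicz ¬ gives 1 − 0.98 = 0.02
(((p → (r → ¬q)) → p) ∧ ¬p) = min(0.98, 0.02) = 0.02
(¬¬r ∧ (((p → (r → ¬q)) → p) ∧ ¬p)) = min(0.04, 0.02) = 0.02
¬(¬¬r ∧ (((p → (r → ¬q)) → p) ∧ ¬p)): Łukasiewicz ¬ gives 1 − 0.02 = 0.98
¬¬(¬¬r ∧ (((p → (r → ¬q)) → p) ∧ ¬p)): Łukasiewicz ¬ gives 1 − 0.98 = 0.02
(¬¬(¬¬r ∧ (((p → (r → ¬q)) → p) ∧ ¬p)) → q): min(1, 1 − 0.02 + 0.96) = 1

1.00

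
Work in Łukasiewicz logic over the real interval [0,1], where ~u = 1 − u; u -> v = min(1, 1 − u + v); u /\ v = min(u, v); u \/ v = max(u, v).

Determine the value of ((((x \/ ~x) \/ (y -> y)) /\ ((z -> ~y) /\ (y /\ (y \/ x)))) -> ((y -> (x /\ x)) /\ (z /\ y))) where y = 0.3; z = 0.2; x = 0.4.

~x: Łukasiewicz ¬ gives 1 − 0.4 = 0.6
(x \/ ~x) = max(0.4, 0.6) = 0.6
(y -> y): min(1, 1 − 0.3 + 0.3) = 1
((x \/ ~x) \/ (y -> y)) = max(0.6, 1) = 1
~y: Łukasiewicz ¬ gives 1 − 0.3 = 0.7
(z -> ~y): min(1, 1 − 0.2 + 0.7) = 1
(y \/ x) = max(0.3, 0.4) = 0.4
(y /\ (y \/ x)) = min(0.3, 0.4) = 0.3
((z -> ~y) /\ (y /\ (y \/ x))) = min(1, 0.3) = 0.3
(((x \/ ~x) \/ (y -> y)) /\ ((z -> ~y) /\ (y /\ (y \/ x)))) = min(1, 0.3) = 0.3
(x /\ x) = min(0.4, 0.4) = 0.4
(y -> (x /\ x)): min(1, 1 − 0.3 + 0.4) = 1
(z /\ y) = min(0.2, 0.3) = 0.2
((y -> (x /\ x)) /\ (z /\ y)) = min(1, 0.2) = 0.2
((((x \/ ~x) \/ (y -> y)) /\ ((z -> ~y) /\ (y /\ (y \/ x)))) -> ((y -> (x /\ x)) /\ (z /\ y))): min(1, 1 − 0.3 + 0.2) = 0.9

0.90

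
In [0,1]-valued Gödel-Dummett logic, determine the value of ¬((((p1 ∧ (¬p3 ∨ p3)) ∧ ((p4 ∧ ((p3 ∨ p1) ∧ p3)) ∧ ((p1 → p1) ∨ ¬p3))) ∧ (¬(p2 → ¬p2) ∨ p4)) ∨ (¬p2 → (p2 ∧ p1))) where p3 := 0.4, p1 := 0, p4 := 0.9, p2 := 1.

0.00

¬p3: Gödel ¬ of 0.4 = 0 (operand ≠ 0)
(¬p3 ∨ p3) = max(0, 0.4) = 0.4
(p1 ∧ (¬p3 ∨ p3)) = min(0, 0.4) = 0
(p3 ∨ p1) = max(0.4, 0) = 0.4
((p3 ∨ p1) ∧ p3) = min(0.4, 0.4) = 0.4
(p4 ∧ ((p3 ∨ p1) ∧ p3)) = min(0.9, 0.4) = 0.4
(p1 → p1): 0 ≤ 0, so result = 1
¬p3: Gödel ¬ of 0.4 = 0 (operand ≠ 0)
((p1 → p1) ∨ ¬p3) = max(1, 0) = 1
((p4 ∧ ((p3 ∨ p1) ∧ p3)) ∧ ((p1 → p1) ∨ ¬p3)) = min(0.4, 1) = 0.4
((p1 ∧ (¬p3 ∨ p3)) ∧ ((p4 ∧ ((p3 ∨ p1) ∧ p3)) ∧ ((p1 → p1) ∨ ¬p3))) = min(0, 0.4) = 0
¬p2: Gödel ¬ of 1 = 0 (operand ≠ 0)
(p2 → ¬p2): 1 > 0, so result = 0
¬(p2 → ¬p2): Gödel ¬ of 0 = 1 (operand is 0)
(¬(p2 → ¬p2) ∨ p4) = max(1, 0.9) = 1
(((p1 ∧ (¬p3 ∨ p3)) ∧ ((p4 ∧ ((p3 ∨ p1) ∧ p3)) ∧ ((p1 → p1) ∨ ¬p3))) ∧ (¬(p2 → ¬p2) ∨ p4)) = min(0, 1) = 0
¬p2: Gödel ¬ of 1 = 0 (operand ≠ 0)
(p2 ∧ p1) = min(1, 0) = 0
(¬p2 → (p2 ∧ p1)): 0 ≤ 0, so result = 1
((((p1 ∧ (¬p3 ∨ p3)) ∧ ((p4 ∧ ((p3 ∨ p1) ∧ p3)) ∧ ((p1 → p1) ∨ ¬p3))) ∧ (¬(p2 → ¬p2) ∨ p4)) ∨ (¬p2 → (p2 ∧ p1))) = max(0, 1) = 1
¬((((p1 ∧ (¬p3 ∨ p3)) ∧ ((p4 ∧ ((p3 ∨ p1) ∧ p3)) ∧ ((p1 → p1) ∨ ¬p3))) ∧ (¬(p2 → ¬p2) ∨ p4)) ∨ (¬p2 → (p2 ∧ p1))): Gödel ¬ of 1 = 0 (operand ≠ 0)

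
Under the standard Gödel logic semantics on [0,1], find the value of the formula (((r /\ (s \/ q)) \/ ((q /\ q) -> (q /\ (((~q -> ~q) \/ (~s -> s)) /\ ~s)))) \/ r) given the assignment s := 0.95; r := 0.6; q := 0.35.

0.60

(s \/ q) = max(0.95, 0.35) = 0.95
(r /\ (s \/ q)) = min(0.6, 0.95) = 0.6
(q /\ q) = min(0.35, 0.35) = 0.35
~q: Gödel ¬ of 0.35 = 0 (operand ≠ 0)
~q: Gödel ¬ of 0.35 = 0 (operand ≠ 0)
(~q -> ~q): 0 ≤ 0, so result = 1
~s: Gödel ¬ of 0.95 = 0 (operand ≠ 0)
(~s -> s): 0 ≤ 0.95, so result = 1
((~q -> ~q) \/ (~s -> s)) = max(1, 1) = 1
~s: Gödel ¬ of 0.95 = 0 (operand ≠ 0)
(((~q -> ~q) \/ (~s -> s)) /\ ~s) = min(1, 0) = 0
(q /\ (((~q -> ~q) \/ (~s -> s)) /\ ~s)) = min(0.35, 0) = 0
((q /\ q) -> (q /\ (((~q -> ~q) \/ (~s -> s)) /\ ~s))): 0.35 > 0, so result = 0
((r /\ (s \/ q)) \/ ((q /\ q) -> (q /\ (((~q -> ~q) \/ (~s -> s)) /\ ~s)))) = max(0.6, 0) = 0.6
(((r /\ (s \/ q)) \/ ((q /\ q) -> (q /\ (((~q -> ~q) \/ (~s -> s)) /\ ~s)))) \/ r) = max(0.6, 0.6) = 0.6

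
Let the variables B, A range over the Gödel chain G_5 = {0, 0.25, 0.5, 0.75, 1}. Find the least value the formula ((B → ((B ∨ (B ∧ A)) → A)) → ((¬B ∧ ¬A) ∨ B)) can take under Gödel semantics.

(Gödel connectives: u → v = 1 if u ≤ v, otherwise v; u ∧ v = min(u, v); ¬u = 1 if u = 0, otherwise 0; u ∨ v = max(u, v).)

0.00

The minimum is attained at B = 0, A = 0.25:
  (B ∧ A) = min(0, 0.25) = 0
  (B ∨ (B ∧ A)) = max(0, 0) = 0
  ((B ∨ (B ∧ A)) → A): 0 ≤ 0.25, so result = 1
  (B → ((B ∨ (B ∧ A)) → A)): 0 ≤ 1, so result = 1
  ¬B: Gödel ¬ of 0 = 1 (operand is 0)
  ¬A: Gödel ¬ of 0.25 = 0 (operand ≠ 0)
  (¬B ∧ ¬A) = min(1, 0) = 0
  ((¬B ∧ ¬A) ∨ B) = max(0, 0) = 0
  ((B → ((B ∨ (B ∧ A)) → A)) → ((¬B ∧ ¬A) ∨ B)): 1 > 0, so result = 0
Checking all 25 assignments confirms none give a value below 0.00.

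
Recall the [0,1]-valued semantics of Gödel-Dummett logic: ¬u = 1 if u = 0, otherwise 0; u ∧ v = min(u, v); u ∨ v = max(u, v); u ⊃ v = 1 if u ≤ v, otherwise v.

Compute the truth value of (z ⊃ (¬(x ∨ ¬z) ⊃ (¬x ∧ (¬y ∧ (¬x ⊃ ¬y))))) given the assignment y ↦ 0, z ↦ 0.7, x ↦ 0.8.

1.00

¬z: Gödel ¬ of 0.7 = 0 (operand ≠ 0)
(x ∨ ¬z) = max(0.8, 0) = 0.8
¬(x ∨ ¬z): Gödel ¬ of 0.8 = 0 (operand ≠ 0)
¬x: Gödel ¬ of 0.8 = 0 (operand ≠ 0)
¬y: Gödel ¬ of 0 = 1 (operand is 0)
¬x: Gödel ¬ of 0.8 = 0 (operand ≠ 0)
¬y: Gödel ¬ of 0 = 1 (operand is 0)
(¬x ⊃ ¬y): 0 ≤ 1, so result = 1
(¬y ∧ (¬x ⊃ ¬y)) = min(1, 1) = 1
(¬x ∧ (¬y ∧ (¬x ⊃ ¬y))) = min(0, 1) = 0
(¬(x ∨ ¬z) ⊃ (¬x ∧ (¬y ∧ (¬x ⊃ ¬y)))): 0 ≤ 0, so result = 1
(z ⊃ (¬(x ∨ ¬z) ⊃ (¬x ∧ (¬y ∧ (¬x ⊃ ¬y))))): 0.7 ≤ 1, so result = 1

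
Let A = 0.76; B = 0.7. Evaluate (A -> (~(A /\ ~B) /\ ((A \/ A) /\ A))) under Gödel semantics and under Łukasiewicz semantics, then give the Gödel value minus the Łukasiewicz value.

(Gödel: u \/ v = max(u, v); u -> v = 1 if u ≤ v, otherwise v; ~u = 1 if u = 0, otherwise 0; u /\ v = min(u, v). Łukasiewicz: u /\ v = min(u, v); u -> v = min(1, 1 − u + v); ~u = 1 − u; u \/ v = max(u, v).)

0.06

Gödel evaluation:
  ~B: Gödel ¬ of 0.7 = 0 (operand ≠ 0)
  (A /\ ~B) = min(0.76, 0) = 0
  ~(A /\ ~B): Gödel ¬ of 0 = 1 (operand is 0)
  (A \/ A) = max(0.76, 0.76) = 0.76
  ((A \/ A) /\ A) = min(0.76, 0.76) = 0.76
  (~(A /\ ~B) /\ ((A \/ A) /\ A)) = min(1, 0.76) = 0.76
  (A -> (~(A /\ ~B) /\ ((A \/ A) /\ A))): 0.76 ≤ 0.76, so result = 1
  Gödel value = 1
Łukasiewicz evaluation:
  ~B: Łukasiewicz ¬ gives 1 − 0.7 = 0.3
  (A /\ ~B) = min(0.76, 0.3) = 0.3
  ~(A /\ ~B): Łukasiewicz ¬ gives 1 − 0.3 = 0.7
  (A \/ A) = max(0.76, 0.76) = 0.76
  ((A \/ A) /\ A) = min(0.76, 0.76) = 0.76
  (~(A /\ ~B) /\ ((A \/ A) /\ A)) = min(0.7, 0.76) = 0.7
  (A -> (~(A /\ ~B) /\ ((A \/ A) /\ A))): min(1, 1 − 0.76 + 0.7) = 0.94
  Łukasiewicz value = 0.94
Difference: 1 − 0.94 = 0.06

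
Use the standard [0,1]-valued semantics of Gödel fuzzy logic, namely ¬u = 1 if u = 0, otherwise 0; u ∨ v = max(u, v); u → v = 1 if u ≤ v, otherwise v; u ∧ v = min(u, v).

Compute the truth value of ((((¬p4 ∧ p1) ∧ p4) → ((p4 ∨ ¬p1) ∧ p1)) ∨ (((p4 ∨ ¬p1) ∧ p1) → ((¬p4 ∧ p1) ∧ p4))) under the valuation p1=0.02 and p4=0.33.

1.00

¬p4: Gödel ¬ of 0.33 = 0 (operand ≠ 0)
(¬p4 ∧ p1) = min(0, 0.02) = 0
((¬p4 ∧ p1) ∧ p4) = min(0, 0.33) = 0
¬p1: Gödel ¬ of 0.02 = 0 (operand ≠ 0)
(p4 ∨ ¬p1) = max(0.33, 0) = 0.33
((p4 ∨ ¬p1) ∧ p1) = min(0.33, 0.02) = 0.02
(((¬p4 ∧ p1) ∧ p4) → ((p4 ∨ ¬p1) ∧ p1)): 0 ≤ 0.02, so result = 1
¬p1: Gödel ¬ of 0.02 = 0 (operand ≠ 0)
(p4 ∨ ¬p1) = max(0.33, 0) = 0.33
((p4 ∨ ¬p1) ∧ p1) = min(0.33, 0.02) = 0.02
¬p4: Gödel ¬ of 0.33 = 0 (operand ≠ 0)
(¬p4 ∧ p1) = min(0, 0.02) = 0
((¬p4 ∧ p1) ∧ p4) = min(0, 0.33) = 0
(((p4 ∨ ¬p1) ∧ p1) → ((¬p4 ∧ p1) ∧ p4)): 0.02 > 0, so result = 0
((((¬p4 ∧ p1) ∧ p4) → ((p4 ∨ ¬p1) ∧ p1)) ∨ (((p4 ∨ ¬p1) ∧ p1) → ((¬p4 ∧ p1) ∧ p4))) = max(1, 0) = 1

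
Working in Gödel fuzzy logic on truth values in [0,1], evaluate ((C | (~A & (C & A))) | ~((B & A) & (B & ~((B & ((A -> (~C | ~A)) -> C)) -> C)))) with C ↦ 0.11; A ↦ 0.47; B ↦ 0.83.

~A: Gödel ¬ of 0.47 = 0 (operand ≠ 0)
(C & A) = min(0.11, 0.47) = 0.11
(~A & (C & A)) = min(0, 0.11) = 0
(C | (~A & (C & A))) = max(0.11, 0) = 0.11
(B & A) = min(0.83, 0.47) = 0.47
~C: Gödel ¬ of 0.11 = 0 (operand ≠ 0)
~A: Gödel ¬ of 0.47 = 0 (operand ≠ 0)
(~C | ~A) = max(0, 0) = 0
(A -> (~C | ~A)): 0.47 > 0, so result = 0
((A -> (~C | ~A)) -> C): 0 ≤ 0.11, so result = 1
(B & ((A -> (~C | ~A)) -> C)) = min(0.83, 1) = 0.83
((B & ((A -> (~C | ~A)) -> C)) -> C): 0.83 > 0.11, so result = 0.11
~((B & ((A -> (~C | ~A)) -> C)) -> C): Gödel ¬ of 0.11 = 0 (operand ≠ 0)
(B & ~((B & ((A -> (~C | ~A)) -> C)) -> C)) = min(0.83, 0) = 0
((B & A) & (B & ~((B & ((A -> (~C | ~A)) -> C)) -> C))) = min(0.47, 0) = 0
~((B & A) & (B & ~((B & ((A -> (~C | ~A)) -> C)) -> C))): Gödel ¬ of 0 = 1 (operand is 0)
((C | (~A & (C & A))) | ~((B & A) & (B & ~((B & ((A -> (~C | ~A)) -> C)) -> C)))) = max(0.11, 1) = 1

1.00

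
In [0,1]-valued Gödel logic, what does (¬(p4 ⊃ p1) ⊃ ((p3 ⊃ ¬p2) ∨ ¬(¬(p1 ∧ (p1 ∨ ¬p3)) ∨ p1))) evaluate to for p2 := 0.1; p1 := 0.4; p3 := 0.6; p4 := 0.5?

(p4 ⊃ p1): 0.5 > 0.4, so result = 0.4
¬(p4 ⊃ p1): Gödel ¬ of 0.4 = 0 (operand ≠ 0)
¬p2: Gödel ¬ of 0.1 = 0 (operand ≠ 0)
(p3 ⊃ ¬p2): 0.6 > 0, so result = 0
¬p3: Gödel ¬ of 0.6 = 0 (operand ≠ 0)
(p1 ∨ ¬p3) = max(0.4, 0) = 0.4
(p1 ∧ (p1 ∨ ¬p3)) = min(0.4, 0.4) = 0.4
¬(p1 ∧ (p1 ∨ ¬p3)): Gödel ¬ of 0.4 = 0 (operand ≠ 0)
(¬(p1 ∧ (p1 ∨ ¬p3)) ∨ p1) = max(0, 0.4) = 0.4
¬(¬(p1 ∧ (p1 ∨ ¬p3)) ∨ p1): Gödel ¬ of 0.4 = 0 (operand ≠ 0)
((p3 ⊃ ¬p2) ∨ ¬(¬(p1 ∧ (p1 ∨ ¬p3)) ∨ p1)) = max(0, 0) = 0
(¬(p4 ⊃ p1) ⊃ ((p3 ⊃ ¬p2) ∨ ¬(¬(p1 ∧ (p1 ∨ ¬p3)) ∨ p1))): 0 ≤ 0, so result = 1

1.00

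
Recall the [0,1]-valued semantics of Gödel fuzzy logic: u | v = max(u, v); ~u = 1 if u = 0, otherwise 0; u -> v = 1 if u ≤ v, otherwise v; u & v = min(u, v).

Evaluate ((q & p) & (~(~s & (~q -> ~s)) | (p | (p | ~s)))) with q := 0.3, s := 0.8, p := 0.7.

0.30

(q & p) = min(0.3, 0.7) = 0.3
~s: Gödel ¬ of 0.8 = 0 (operand ≠ 0)
~q: Gödel ¬ of 0.3 = 0 (operand ≠ 0)
~s: Gödel ¬ of 0.8 = 0 (operand ≠ 0)
(~q -> ~s): 0 ≤ 0, so result = 1
(~s & (~q -> ~s)) = min(0, 1) = 0
~(~s & (~q -> ~s)): Gödel ¬ of 0 = 1 (operand is 0)
~s: Gödel ¬ of 0.8 = 0 (operand ≠ 0)
(p | ~s) = max(0.7, 0) = 0.7
(p | (p | ~s)) = max(0.7, 0.7) = 0.7
(~(~s & (~q -> ~s)) | (p | (p | ~s))) = max(1, 0.7) = 1
((q & p) & (~(~s & (~q -> ~s)) | (p | (p | ~s)))) = min(0.3, 1) = 0.3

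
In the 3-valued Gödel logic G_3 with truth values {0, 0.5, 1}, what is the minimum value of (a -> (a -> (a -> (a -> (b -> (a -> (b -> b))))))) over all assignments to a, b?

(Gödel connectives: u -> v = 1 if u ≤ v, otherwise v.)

1.00

Every assignment gives 1. For instance at a = 0, b = 0:
  (b -> b): 0 ≤ 0, so result = 1
  (a -> (b -> b)): 0 ≤ 1, so result = 1
  (b -> (a -> (b -> b))): 0 ≤ 1, so result = 1
  (a -> (b -> (a -> (b -> b)))): 0 ≤ 1, so result = 1
  (a -> (a -> (b -> (a -> (b -> b))))): 0 ≤ 1, so result = 1
  (a -> (a -> (a -> (b -> (a -> (b -> b)))))): 0 ≤ 1, so result = 1
  (a -> (a -> (a -> (a -> (b -> (a -> (b -> b))))))): 0 ≤ 1, so result = 1
All 9 assignments give value 1 — the formula is a G_3-tautology.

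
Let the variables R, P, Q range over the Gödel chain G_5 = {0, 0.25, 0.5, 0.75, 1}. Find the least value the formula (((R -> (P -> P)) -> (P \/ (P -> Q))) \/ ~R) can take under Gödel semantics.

The minimum is attained at R = 0.25, P = 0.25, Q = 0:
  (P -> P): 0.25 ≤ 0.25, so result = 1
  (R -> (P -> P)): 0.25 ≤ 1, so result = 1
  (P -> Q): 0.25 > 0, so result = 0
  (P \/ (P -> Q)) = max(0.25, 0) = 0.25
  ((R -> (P -> P)) -> (P \/ (P -> Q))): 1 > 0.25, so result = 0.25
  ~R: Gödel ¬ of 0.25 = 0 (operand ≠ 0)
  (((R -> (P -> P)) -> (P \/ (P -> Q))) \/ ~R) = max(0.25, 0) = 0.25
Checking all 125 assignments confirms none give a value below 0.25.

0.25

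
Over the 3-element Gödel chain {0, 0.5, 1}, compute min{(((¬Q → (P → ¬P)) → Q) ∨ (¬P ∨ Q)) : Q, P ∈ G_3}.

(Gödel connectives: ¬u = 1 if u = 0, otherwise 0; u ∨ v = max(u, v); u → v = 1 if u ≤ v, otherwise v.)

0.50

The minimum is attained at Q = 0.5, P = 0.5:
  ¬Q: Gödel ¬ of 0.5 = 0 (operand ≠ 0)
  ¬P: Gödel ¬ of 0.5 = 0 (operand ≠ 0)
  (P → ¬P): 0.5 > 0, so result = 0
  (¬Q → (P → ¬P)): 0 ≤ 0, so result = 1
  ((¬Q → (P → ¬P)) → Q): 1 > 0.5, so result = 0.5
  ¬P: Gödel ¬ of 0.5 = 0 (operand ≠ 0)
  (¬P ∨ Q) = max(0, 0.5) = 0.5
  (((¬Q → (P → ¬P)) → Q) ∨ (¬P ∨ Q)) = max(0.5, 0.5) = 0.5
Checking all 9 assignments confirms none give a value below 0.50.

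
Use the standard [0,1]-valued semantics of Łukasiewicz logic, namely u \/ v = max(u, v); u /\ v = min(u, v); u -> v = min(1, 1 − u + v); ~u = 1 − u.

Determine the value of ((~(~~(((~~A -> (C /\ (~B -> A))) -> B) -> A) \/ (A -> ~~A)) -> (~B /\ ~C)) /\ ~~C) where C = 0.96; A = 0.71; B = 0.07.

0.96

~A: Łukasiewicz ¬ gives 1 − 0.71 = 0.29
~~A: Łukasiewicz ¬ gives 1 − 0.29 = 0.71
~B: Łukasiewicz ¬ gives 1 − 0.07 = 0.93
(~B -> A): min(1, 1 − 0.93 + 0.71) = 0.78
(C /\ (~B -> A)) = min(0.96, 0.78) = 0.78
(~~A -> (C /\ (~B -> A))): min(1, 1 − 0.71 + 0.78) = 1
((~~A -> (C /\ (~B -> A))) -> B): min(1, 1 − 1 + 0.07) = 0.07
(((~~A -> (C /\ (~B -> A))) -> B) -> A): min(1, 1 − 0.07 + 0.71) = 1
~(((~~A -> (C /\ (~B -> A))) -> B) -> A): Łukasiewicz ¬ gives 1 − 1 = 0
~~(((~~A -> (C /\ (~B -> A))) -> B) -> A): Łukasiewicz ¬ gives 1 − 0 = 1
~A: Łukasiewicz ¬ gives 1 − 0.71 = 0.29
~~A: Łukasiewicz ¬ gives 1 − 0.29 = 0.71
(A -> ~~A): min(1, 1 − 0.71 + 0.71) = 1
(~~(((~~A -> (C /\ (~B -> A))) -> B) -> A) \/ (A -> ~~A)) = max(1, 1) = 1
~(~~(((~~A -> (C /\ (~B -> A))) -> B) -> A) \/ (A -> ~~A)): Łukasiewicz ¬ gives 1 − 1 = 0
~B: Łukasiewicz ¬ gives 1 − 0.07 = 0.93
~C: Łukasiewicz ¬ gives 1 − 0.96 = 0.04
(~B /\ ~C) = min(0.93, 0.04) = 0.04
(~(~~(((~~A -> (C /\ (~B -> A))) -> B) -> A) \/ (A -> ~~A)) -> (~B /\ ~C)): min(1, 1 − 0 + 0.04) = 1
~C: Łukasiewicz ¬ gives 1 − 0.96 = 0.04
~~C: Łukasiewicz ¬ gives 1 − 0.04 = 0.96
((~(~~(((~~A -> (C /\ (~B -> A))) -> B) -> A) \/ (A -> ~~A)) -> (~B /\ ~C)) /\ ~~C) = min(1, 0.96) = 0.96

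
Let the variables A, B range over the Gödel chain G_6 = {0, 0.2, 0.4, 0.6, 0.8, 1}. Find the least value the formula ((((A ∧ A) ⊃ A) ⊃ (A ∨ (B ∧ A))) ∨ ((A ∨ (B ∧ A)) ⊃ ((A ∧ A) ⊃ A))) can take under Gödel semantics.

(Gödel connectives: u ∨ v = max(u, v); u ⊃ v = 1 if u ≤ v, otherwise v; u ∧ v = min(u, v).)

Every assignment gives 1. For instance at A = 0, B = 0:
  (A ∧ A) = min(0, 0) = 0
  ((A ∧ A) ⊃ A): 0 ≤ 0, so result = 1
  (B ∧ A) = min(0, 0) = 0
  (A ∨ (B ∧ A)) = max(0, 0) = 0
  (((A ∧ A) ⊃ A) ⊃ (A ∨ (B ∧ A))): 1 > 0, so result = 0
  (B ∧ A) = min(0, 0) = 0
  (A ∨ (B ∧ A)) = max(0, 0) = 0
  (A ∧ A) = min(0, 0) = 0
  ((A ∧ A) ⊃ A): 0 ≤ 0, so result = 1
  ((A ∨ (B ∧ A)) ⊃ ((A ∧ A) ⊃ A)): 0 ≤ 1, so result = 1
  ((((A ∧ A) ⊃ A) ⊃ (A ∨ (B ∧ A))) ∨ ((A ∨ (B ∧ A)) ⊃ ((A ∧ A) ⊃ A))) = max(0, 1) = 1
All 36 assignments give value 1 — the formula is a G_6-tautology.

1.00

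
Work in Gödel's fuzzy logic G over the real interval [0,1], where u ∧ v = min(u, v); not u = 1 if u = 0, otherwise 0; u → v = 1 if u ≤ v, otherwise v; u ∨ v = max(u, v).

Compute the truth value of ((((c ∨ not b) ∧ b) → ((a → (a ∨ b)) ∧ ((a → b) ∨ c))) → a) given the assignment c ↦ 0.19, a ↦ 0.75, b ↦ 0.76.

not b: Gödel ¬ of 0.76 = 0 (operand ≠ 0)
(c ∨ not b) = max(0.19, 0) = 0.19
((c ∨ not b) ∧ b) = min(0.19, 0.76) = 0.19
(a ∨ b) = max(0.75, 0.76) = 0.76
(a → (a ∨ b)): 0.75 ≤ 0.76, so result = 1
(a → b): 0.75 ≤ 0.76, so result = 1
((a → b) ∨ c) = max(1, 0.19) = 1
((a → (a ∨ b)) ∧ ((a → b) ∨ c)) = min(1, 1) = 1
(((c ∨ not b) ∧ b) → ((a → (a ∨ b)) ∧ ((a → b) ∨ c))): 0.19 ≤ 1, so result = 1
((((c ∨ not b) ∧ b) → ((a → (a ∨ b)) ∧ ((a → b) ∨ c))) → a): 1 > 0.75, so result = 0.75

0.75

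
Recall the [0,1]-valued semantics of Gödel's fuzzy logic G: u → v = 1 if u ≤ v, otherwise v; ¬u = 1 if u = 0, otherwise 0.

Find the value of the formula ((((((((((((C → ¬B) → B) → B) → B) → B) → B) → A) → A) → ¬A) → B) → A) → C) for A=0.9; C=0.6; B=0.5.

¬B: Gödel ¬ of 0.5 = 0 (operand ≠ 0)
(C → ¬B): 0.6 > 0, so result = 0
((C → ¬B) → B): 0 ≤ 0.5, so result = 1
(((C → ¬B) → B) → B): 1 > 0.5, so result = 0.5
((((C → ¬B) → B) → B) → B): 0.5 ≤ 0.5, so result = 1
(((((C → ¬B) → B) → B) → B) → B): 1 > 0.5, so result = 0.5
((((((C → ¬B) → B) → B) → B) → B) → B): 0.5 ≤ 0.5, so result = 1
(((((((C → ¬B) → B) → B) → B) → B) → B) → A): 1 > 0.9, so result = 0.9
((((((((C → ¬B) → B) → B) → B) → B) → B) → A) → A): 0.9 ≤ 0.9, so result = 1
¬A: Gödel ¬ of 0.9 = 0 (operand ≠ 0)
(((((((((C → ¬B) → B) → B) → B) → B) → B) → A) → A) → ¬A): 1 > 0, so result = 0
((((((((((C → ¬B) → B) → B) → B) → B) → B) → A) → A) → ¬A) → B): 0 ≤ 0.5, so result = 1
(((((((((((C → ¬B) → B) → B) → B) → B) → B) → A) → A) → ¬A) → B) → A): 1 > 0.9, so result = 0.9
((((((((((((C → ¬B) → B) → B) → B) → B) → B) → A) → A) → ¬A) → B) → A) → C): 0.9 > 0.6, so result = 0.6

0.60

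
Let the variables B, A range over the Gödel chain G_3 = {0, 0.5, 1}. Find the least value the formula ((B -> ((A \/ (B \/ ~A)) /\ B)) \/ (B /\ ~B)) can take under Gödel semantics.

Every assignment gives 1. For instance at B = 0, A = 0:
  ~A: Gödel ¬ of 0 = 1 (operand is 0)
  (B \/ ~A) = max(0, 1) = 1
  (A \/ (B \/ ~A)) = max(0, 1) = 1
  ((A \/ (B \/ ~A)) /\ B) = min(1, 0) = 0
  (B -> ((A \/ (B \/ ~A)) /\ B)): 0 ≤ 0, so result = 1
  ~B: Gödel ¬ of 0 = 1 (operand is 0)
  (B /\ ~B) = min(0, 1) = 0
  ((B -> ((A \/ (B \/ ~A)) /\ B)) \/ (B /\ ~B)) = max(1, 0) = 1
All 9 assignments give value 1 — the formula is a G_3-tautology.

1.00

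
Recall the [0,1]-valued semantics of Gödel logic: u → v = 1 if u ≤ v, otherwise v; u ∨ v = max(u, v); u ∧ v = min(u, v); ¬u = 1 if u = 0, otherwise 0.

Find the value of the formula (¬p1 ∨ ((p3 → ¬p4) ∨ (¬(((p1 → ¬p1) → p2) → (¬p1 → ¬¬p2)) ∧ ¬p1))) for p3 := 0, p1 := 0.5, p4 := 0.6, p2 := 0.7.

¬p1: Gödel ¬ of 0.5 = 0 (operand ≠ 0)
¬p4: Gödel ¬ of 0.6 = 0 (operand ≠ 0)
(p3 → ¬p4): 0 ≤ 0, so result = 1
¬p1: Gödel ¬ of 0.5 = 0 (operand ≠ 0)
(p1 → ¬p1): 0.5 > 0, so result = 0
((p1 → ¬p1) → p2): 0 ≤ 0.7, so result = 1
¬p1: Gödel ¬ of 0.5 = 0 (operand ≠ 0)
¬p2: Gödel ¬ of 0.7 = 0 (operand ≠ 0)
¬¬p2: Gödel ¬ of 0 = 1 (operand is 0)
(¬p1 → ¬¬p2): 0 ≤ 1, so result = 1
(((p1 → ¬p1) → p2) → (¬p1 → ¬¬p2)): 1 ≤ 1, so result = 1
¬(((p1 → ¬p1) → p2) → (¬p1 → ¬¬p2)): Gödel ¬ of 1 = 0 (operand ≠ 0)
¬p1: Gödel ¬ of 0.5 = 0 (operand ≠ 0)
(¬(((p1 → ¬p1) → p2) → (¬p1 → ¬¬p2)) ∧ ¬p1) = min(0, 0) = 0
((p3 → ¬p4) ∨ (¬(((p1 → ¬p1) → p2) → (¬p1 → ¬¬p2)) ∧ ¬p1)) = max(1, 0) = 1
(¬p1 ∨ ((p3 → ¬p4) ∨ (¬(((p1 → ¬p1) → p2) → (¬p1 → ¬¬p2)) ∧ ¬p1))) = max(0, 1) = 1

1.00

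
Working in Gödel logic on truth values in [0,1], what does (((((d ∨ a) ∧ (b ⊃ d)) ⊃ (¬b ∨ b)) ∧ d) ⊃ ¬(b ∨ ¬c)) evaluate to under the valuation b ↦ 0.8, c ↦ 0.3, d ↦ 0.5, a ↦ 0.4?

0.00

(d ∨ a) = max(0.5, 0.4) = 0.5
(b ⊃ d): 0.8 > 0.5, so result = 0.5
((d ∨ a) ∧ (b ⊃ d)) = min(0.5, 0.5) = 0.5
¬b: Gödel ¬ of 0.8 = 0 (operand ≠ 0)
(¬b ∨ b) = max(0, 0.8) = 0.8
(((d ∨ a) ∧ (b ⊃ d)) ⊃ (¬b ∨ b)): 0.5 ≤ 0.8, so result = 1
((((d ∨ a) ∧ (b ⊃ d)) ⊃ (¬b ∨ b)) ∧ d) = min(1, 0.5) = 0.5
¬c: Gödel ¬ of 0.3 = 0 (operand ≠ 0)
(b ∨ ¬c) = max(0.8, 0) = 0.8
¬(b ∨ ¬c): Gödel ¬ of 0.8 = 0 (operand ≠ 0)
(((((d ∨ a) ∧ (b ⊃ d)) ⊃ (¬b ∨ b)) ∧ d) ⊃ ¬(b ∨ ¬c)): 0.5 > 0, so result = 0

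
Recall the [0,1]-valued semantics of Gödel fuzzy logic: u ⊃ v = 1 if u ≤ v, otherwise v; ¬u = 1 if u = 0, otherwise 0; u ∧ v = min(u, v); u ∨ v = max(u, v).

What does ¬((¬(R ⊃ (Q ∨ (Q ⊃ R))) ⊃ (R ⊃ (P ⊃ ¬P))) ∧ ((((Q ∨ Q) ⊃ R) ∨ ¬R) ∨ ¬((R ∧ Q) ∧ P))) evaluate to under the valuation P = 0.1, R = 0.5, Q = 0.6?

(Q ⊃ R): 0.6 > 0.5, so result = 0.5
(Q ∨ (Q ⊃ R)) = max(0.6, 0.5) = 0.6
(R ⊃ (Q ∨ (Q ⊃ R))): 0.5 ≤ 0.6, so result = 1
¬(R ⊃ (Q ∨ (Q ⊃ R))): Gödel ¬ of 1 = 0 (operand ≠ 0)
¬P: Gödel ¬ of 0.1 = 0 (operand ≠ 0)
(P ⊃ ¬P): 0.1 > 0, so result = 0
(R ⊃ (P ⊃ ¬P)): 0.5 > 0, so result = 0
(¬(R ⊃ (Q ∨ (Q ⊃ R))) ⊃ (R ⊃ (P ⊃ ¬P))): 0 ≤ 0, so result = 1
(Q ∨ Q) = max(0.6, 0.6) = 0.6
((Q ∨ Q) ⊃ R): 0.6 > 0.5, so result = 0.5
¬R: Gödel ¬ of 0.5 = 0 (operand ≠ 0)
(((Q ∨ Q) ⊃ R) ∨ ¬R) = max(0.5, 0) = 0.5
(R ∧ Q) = min(0.5, 0.6) = 0.5
((R ∧ Q) ∧ P) = min(0.5, 0.1) = 0.1
¬((R ∧ Q) ∧ P): Gödel ¬ of 0.1 = 0 (operand ≠ 0)
((((Q ∨ Q) ⊃ R) ∨ ¬R) ∨ ¬((R ∧ Q) ∧ P)) = max(0.5, 0) = 0.5
((¬(R ⊃ (Q ∨ (Q ⊃ R))) ⊃ (R ⊃ (P ⊃ ¬P))) ∧ ((((Q ∨ Q) ⊃ R) ∨ ¬R) ∨ ¬((R ∧ Q) ∧ P))) = min(1, 0.5) = 0.5
¬((¬(R ⊃ (Q ∨ (Q ⊃ R))) ⊃ (R ⊃ (P ⊃ ¬P))) ∧ ((((Q ∨ Q) ⊃ R) ∨ ¬R) ∨ ¬((R ∧ Q) ∧ P))): Gödel ¬ of 0.5 = 0 (operand ≠ 0)

0.00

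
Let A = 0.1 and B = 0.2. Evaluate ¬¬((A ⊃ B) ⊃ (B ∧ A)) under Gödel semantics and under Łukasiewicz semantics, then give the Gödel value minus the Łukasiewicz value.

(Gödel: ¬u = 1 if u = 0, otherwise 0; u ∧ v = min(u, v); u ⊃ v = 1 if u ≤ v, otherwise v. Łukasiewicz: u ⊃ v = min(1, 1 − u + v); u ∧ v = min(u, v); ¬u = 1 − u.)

0.90

Gödel evaluation:
  (A ⊃ B): 0.1 ≤ 0.2, so result = 1
  (B ∧ A) = min(0.2, 0.1) = 0.1
  ((A ⊃ B) ⊃ (B ∧ A)): 1 > 0.1, so result = 0.1
  ¬((A ⊃ B) ⊃ (B ∧ A)): Gödel ¬ of 0.1 = 0 (operand ≠ 0)
  ¬¬((A ⊃ B) ⊃ (B ∧ A)): Gödel ¬ of 0 = 1 (operand is 0)
  Gödel value = 1
Łukasiewicz evaluation:
  (A ⊃ B): min(1, 1 − 0.1 + 0.2) = 1
  (B ∧ A) = min(0.2, 0.1) = 0.1
  ((A ⊃ B) ⊃ (B ∧ A)): min(1, 1 − 1 + 0.1) = 0.1
  ¬((A ⊃ B) ⊃ (B ∧ A)): Łukasiewicz ¬ gives 1 − 0.1 = 0.9
  ¬¬((A ⊃ B) ⊃ (B ∧ A)): Łukasiewicz ¬ gives 1 − 0.9 = 0.1
  Łukasiewicz value = 0.1
Difference: 1 − 0.1 = 0.90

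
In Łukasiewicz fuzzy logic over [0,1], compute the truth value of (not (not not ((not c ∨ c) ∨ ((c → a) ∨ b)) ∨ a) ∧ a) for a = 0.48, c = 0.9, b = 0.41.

0.10

not c: Łukasiewicz ¬ gives 1 − 0.9 = 0.1
(not c ∨ c) = max(0.1, 0.9) = 0.9
(c → a): min(1, 1 − 0.9 + 0.48) = 0.58
((c → a) ∨ b) = max(0.58, 0.41) = 0.58
((not c ∨ c) ∨ ((c → a) ∨ b)) = max(0.9, 0.58) = 0.9
not ((not c ∨ c) ∨ ((c → a) ∨ b)): Łukasiewicz ¬ gives 1 − 0.9 = 0.1
not not ((not c ∨ c) ∨ ((c → a) ∨ b)): Łukasiewicz ¬ gives 1 − 0.1 = 0.9
(not not ((not c ∨ c) ∨ ((c → a) ∨ b)) ∨ a) = max(0.9, 0.48) = 0.9
not (not not ((not c ∨ c) ∨ ((c → a) ∨ b)) ∨ a): Łukasiewicz ¬ gives 1 − 0.9 = 0.1
(not (not not ((not c ∨ c) ∨ ((c → a) ∨ b)) ∨ a) ∧ a) = min(0.1, 0.48) = 0.1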